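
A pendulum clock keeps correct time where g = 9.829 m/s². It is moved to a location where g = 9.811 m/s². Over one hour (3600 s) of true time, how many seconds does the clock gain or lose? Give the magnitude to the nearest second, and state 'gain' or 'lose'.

The clock's period scales as T ∝ 1/√g, so T'/T = √(9.829/9.811) = 1.00092.
In 3600 s of true time the clock registers 3600/1.00092 = 3596.7 s, so it loses 3 s.

lose 3 s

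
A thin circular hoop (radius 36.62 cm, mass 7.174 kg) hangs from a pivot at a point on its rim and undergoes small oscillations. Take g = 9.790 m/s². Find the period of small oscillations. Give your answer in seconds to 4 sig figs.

I_cm = mr² = 0.96205 kg·m². The pivot is at distance d = 0.3662 m from the centre of mass.
By the parallel-axis theorem, I = I_cm + md² = 0.96205 + 0.96205 = 1.9241 kg·m².
T = 2π√(I/(mgd)) = 2π√(1.9241/(7.174 × 9.790 × 0.3662)) = 1.719 s.

1.719 s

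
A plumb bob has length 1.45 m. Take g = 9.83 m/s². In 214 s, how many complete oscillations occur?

T = 2π√(L/g) = 2π√(1.45/9.83) = 2.413 s.
Number of complete oscillations = ⌊214/2.413⌋ = ⌊88.68⌋ = 88.

88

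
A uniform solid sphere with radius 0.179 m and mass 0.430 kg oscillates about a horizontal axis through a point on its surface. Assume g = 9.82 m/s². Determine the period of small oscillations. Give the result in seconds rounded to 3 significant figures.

1.00 s

I_cm = (2/5)mr² = 0.005511 kg·m². The pivot is at distance d = 0.179 m from the centre of mass.
By the parallel-axis theorem, I = I_cm + md² = 0.005511 + 0.01378 = 0.01929 kg·m².
T = 2π√(I/(mgd)) = 2π√(0.01929/(0.430 × 9.82 × 0.179)) = 1.00 s.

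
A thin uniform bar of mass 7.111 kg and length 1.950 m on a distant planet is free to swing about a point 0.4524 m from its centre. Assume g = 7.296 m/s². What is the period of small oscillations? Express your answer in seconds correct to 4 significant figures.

For a physical pendulum T = 2π√(I/(mgd)), with d = 0.45240 m from pivot to centre of mass.
I_cm = mL²/12 = 7.111 × 1.950²/12 = 2.2533 kg·m²; I = I_cm + md² = 2.2533 + 7.111 × 0.45240² = 3.7087 kg·m².
T = 2π√(3.7087/(7.111 × 7.296 × 0.45240)) = 2.498 s.

2.498 s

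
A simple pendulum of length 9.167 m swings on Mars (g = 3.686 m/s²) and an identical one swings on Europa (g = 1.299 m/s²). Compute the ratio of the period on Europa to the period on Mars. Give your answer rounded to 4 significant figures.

1.685

T ∝ 1/√g, so T₂/T₁ = √(g₁/g₂) = √(3.686/1.299) = 1.685.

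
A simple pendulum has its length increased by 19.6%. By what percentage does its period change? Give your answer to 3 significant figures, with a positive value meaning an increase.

T ∝ √L, so T'/T = √(1.196) = 1.094.
Percentage change in T = (1.094 − 1) × 100% = 9.36%.

9.36%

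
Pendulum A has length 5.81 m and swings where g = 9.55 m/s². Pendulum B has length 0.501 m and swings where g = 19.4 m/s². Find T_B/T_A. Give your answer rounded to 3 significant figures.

T = 2π√(L/g), so T_B/T_A = √((L_B/g_B)/(L_A/g_A)) = √((0.501/19.4)/(5.81/9.55)) = 0.206.

0.206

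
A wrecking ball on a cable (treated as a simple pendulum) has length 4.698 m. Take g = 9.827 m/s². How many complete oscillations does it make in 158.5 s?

T = 2π√(L/g) = 2π√(4.698/9.827) = 4.3444 s.
Number of complete oscillations = ⌊158.5/4.3444⌋ = ⌊36.484⌋ = 36.

36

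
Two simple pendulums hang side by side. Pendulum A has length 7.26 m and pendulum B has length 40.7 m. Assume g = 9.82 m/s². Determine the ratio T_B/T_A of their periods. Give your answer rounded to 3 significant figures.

2.37

T ∝ √L, so T_B/T_A = √(L_B/L_A) = √(40.7/7.26) = 2.37.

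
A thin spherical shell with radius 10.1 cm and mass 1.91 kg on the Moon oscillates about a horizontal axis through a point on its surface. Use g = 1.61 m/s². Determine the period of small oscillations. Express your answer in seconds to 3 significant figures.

2.03 s

I_cm = (2/3)mr² = 0.01299 kg·m². The pivot is at distance d = 0.101 m from the centre of mass.
By the parallel-axis theorem, I = I_cm + md² = 0.01299 + 0.01948 = 0.03247 kg·m².
T = 2π√(I/(mgd)) = 2π√(0.03247/(1.91 × 1.61 × 0.101)) = 2.03 s.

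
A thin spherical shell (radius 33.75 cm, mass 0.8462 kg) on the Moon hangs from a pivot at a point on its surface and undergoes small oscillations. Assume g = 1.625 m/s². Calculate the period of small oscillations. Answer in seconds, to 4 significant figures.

3.697 s

I_cm = (2/3)mr² = 0.064258 kg·m². The pivot is at distance d = 0.3375 m from the centre of mass.
By the parallel-axis theorem, I = I_cm + md² = 0.064258 + 0.096387 = 0.16065 kg·m².
T = 2π√(I/(mgd)) = 2π√(0.16065/(0.8462 × 1.625 × 0.3375)) = 3.697 s.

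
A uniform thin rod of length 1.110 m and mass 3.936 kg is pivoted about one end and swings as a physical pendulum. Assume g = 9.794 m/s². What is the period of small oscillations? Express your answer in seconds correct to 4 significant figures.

1.727 s

For a physical pendulum T = 2π√(I/(mgd)), with d = 0.55500 m from pivot to centre of mass.
I_cm = mL²/12 = 3.936 × 1.110²/12 = 0.40413 kg·m²; I = I_cm + md² = 0.40413 + 3.936 × 0.55500² = 1.6165 kg·m².
T = 2π√(1.6165/(3.936 × 9.794 × 0.55500)) = 1.727 s.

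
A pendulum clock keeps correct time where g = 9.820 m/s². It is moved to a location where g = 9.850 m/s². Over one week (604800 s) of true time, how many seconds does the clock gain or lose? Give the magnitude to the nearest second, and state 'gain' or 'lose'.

The clock's period scales as T ∝ 1/√g, so T'/T = √(9.820/9.850) = 0.998476.
In 604800 s of true time the clock registers 604800/0.998476 = 605723.1 s, so it gains 923 s.

gain 923 s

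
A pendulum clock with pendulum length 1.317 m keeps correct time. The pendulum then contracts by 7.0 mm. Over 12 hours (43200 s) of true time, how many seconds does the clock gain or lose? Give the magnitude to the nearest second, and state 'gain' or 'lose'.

T ∝ √L, so T'/T = √(1.31000/1.317) = 0.997339.
In 43200 s of true time the clock registers 43200/0.997339 = 43315.3 s, so it gains 115 s.

gain 115 s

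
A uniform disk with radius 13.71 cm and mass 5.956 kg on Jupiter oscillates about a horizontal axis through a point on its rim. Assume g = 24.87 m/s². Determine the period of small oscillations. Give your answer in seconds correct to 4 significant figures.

0.5714 s

I_cm = ½mr² = 0.055976 kg·m². The pivot is at distance d = 0.1371 m from the centre of mass.
By the parallel-axis theorem, I = I_cm + md² = 0.055976 + 0.11195 = 0.16793 kg·m².
T = 2π√(I/(mgd)) = 2π√(0.16793/(5.956 × 24.87 × 0.1371)) = 0.5714 s.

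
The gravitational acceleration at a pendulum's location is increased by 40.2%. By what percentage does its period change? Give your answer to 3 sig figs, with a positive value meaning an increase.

T ∝ 1/√g, so T'/T = 1/√(1.402) = 0.8446.
Percentage change in T = (0.8446 − 1) × 100% = -15.5%.

-15.5%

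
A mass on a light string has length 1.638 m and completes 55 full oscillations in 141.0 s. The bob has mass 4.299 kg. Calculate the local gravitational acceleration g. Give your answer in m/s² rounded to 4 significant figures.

9.839 m/s²

T = 141.0/55 = 2.5636 s.
From T = 2π√(L/g), g = 4π²L/T² = 4π² × 1.638/2.5636² = 9.839 m/s².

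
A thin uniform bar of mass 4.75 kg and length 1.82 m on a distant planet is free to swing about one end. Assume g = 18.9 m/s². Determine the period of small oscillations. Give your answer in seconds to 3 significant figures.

For a physical pendulum T = 2π√(I/(mgd)), with d = 0.9100 m from pivot to centre of mass.
I_cm = mL²/12 = 4.75 × 1.82²/12 = 1.311 kg·m²; I = I_cm + md² = 1.311 + 4.75 × 0.9100² = 5.245 kg·m².
T = 2π√(5.245/(4.75 × 18.9 × 0.9100)) = 1.59 s.

1.59 s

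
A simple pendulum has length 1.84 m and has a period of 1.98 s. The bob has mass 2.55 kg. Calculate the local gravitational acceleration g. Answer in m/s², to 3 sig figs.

From T = 2π√(L/g), g = 4π²L/T² = 4π² × 1.84/1.980² = 18.5 m/s².

18.5 m/s²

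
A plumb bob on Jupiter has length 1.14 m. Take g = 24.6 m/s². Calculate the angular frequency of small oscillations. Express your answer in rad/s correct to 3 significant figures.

ω = √(g/L) = √(24.6/1.14) = 4.65 rad/s.

4.65 rad/s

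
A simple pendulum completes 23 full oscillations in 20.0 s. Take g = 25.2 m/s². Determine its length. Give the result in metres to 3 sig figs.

T = 20.0/23 = 0.8696 s.
From T = 2π√(L/g), L = gT²/(4π²) = 25.2 × 0.8696²/(4π²) = 0.483 m.

0.483 m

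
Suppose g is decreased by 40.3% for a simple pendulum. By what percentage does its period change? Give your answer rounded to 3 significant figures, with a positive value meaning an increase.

29.4%

T ∝ 1/√g, so T'/T = 1/√(0.5970) = 1.294.
Percentage change in T = (1.294 − 1) × 100% = 29.4%.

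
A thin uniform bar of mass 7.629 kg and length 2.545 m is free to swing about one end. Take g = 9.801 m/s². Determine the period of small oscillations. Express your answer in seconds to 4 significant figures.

For a physical pendulum T = 2π√(I/(mgd)), with d = 1.2725 m from pivot to centre of mass.
I_cm = mL²/12 = 7.629 × 2.545²/12 = 4.1178 kg·m²; I = I_cm + md² = 4.1178 + 7.629 × 1.2725² = 16.471 kg·m².
T = 2π√(16.471/(7.629 × 9.801 × 1.2725)) = 2.614 s.

2.614 s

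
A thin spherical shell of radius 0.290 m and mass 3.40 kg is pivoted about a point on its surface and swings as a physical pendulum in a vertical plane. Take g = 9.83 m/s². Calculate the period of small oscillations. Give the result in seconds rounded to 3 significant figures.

I_cm = (2/3)mr² = 0.1906 kg·m². The pivot is at distance d = 0.290 m from the centre of mass.
By the parallel-axis theorem, I = I_cm + md² = 0.1906 + 0.2859 = 0.4766 kg·m².
T = 2π√(I/(mgd)) = 2π√(0.4766/(3.40 × 9.83 × 0.290)) = 1.39 s.

1.39 s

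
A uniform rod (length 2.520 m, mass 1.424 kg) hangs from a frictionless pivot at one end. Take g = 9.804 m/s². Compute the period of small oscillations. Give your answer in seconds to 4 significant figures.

For a physical pendulum T = 2π√(I/(mgd)), with d = 1.2600 m from pivot to centre of mass.
I_cm = mL²/12 = 1.424 × 2.520²/12 = 0.75358 kg·m²; I = I_cm + md² = 0.75358 + 1.424 × 1.2600² = 3.0143 kg·m².
T = 2π√(3.0143/(1.424 × 9.804 × 1.2600)) = 2.601 s.

2.601 s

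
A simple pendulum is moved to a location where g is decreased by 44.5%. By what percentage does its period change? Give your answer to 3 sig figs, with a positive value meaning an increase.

T ∝ 1/√g, so T'/T = 1/√(0.5550) = 1.342.
Percentage change in T = (1.342 − 1) × 100% = 34.2%.

34.2%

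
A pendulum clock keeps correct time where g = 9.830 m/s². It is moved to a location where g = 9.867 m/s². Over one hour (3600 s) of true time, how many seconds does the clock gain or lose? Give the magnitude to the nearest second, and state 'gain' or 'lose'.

gain 7 s

The clock's period scales as T ∝ 1/√g, so T'/T = √(9.830/9.867) = 0.998123.
In 3600 s of true time the clock registers 3600/0.998123 = 3606.8 s, so it gains 7 s.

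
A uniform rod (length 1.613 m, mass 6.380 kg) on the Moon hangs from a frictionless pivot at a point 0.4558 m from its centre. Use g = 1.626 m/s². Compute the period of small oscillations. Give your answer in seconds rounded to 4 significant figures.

For a physical pendulum T = 2π√(I/(mgd)), with d = 0.45580 m from pivot to centre of mass.
I_cm = mL²/12 = 6.380 × 1.613²/12 = 1.3833 kg·m²; I = I_cm + md² = 1.3833 + 6.380 × 0.45580² = 2.7087 kg·m².
T = 2π√(2.7087/(6.380 × 1.626 × 0.45580)) = 4.756 s.

4.756 s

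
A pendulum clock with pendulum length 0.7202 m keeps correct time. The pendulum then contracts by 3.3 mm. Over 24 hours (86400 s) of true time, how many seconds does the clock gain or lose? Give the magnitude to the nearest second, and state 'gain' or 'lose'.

T ∝ √L, so T'/T = √(0.71690/0.7202) = 0.997706.
In 86400 s of true time the clock registers 86400/0.997706 = 86598.6 s, so it gains 199 s.

gain 199 s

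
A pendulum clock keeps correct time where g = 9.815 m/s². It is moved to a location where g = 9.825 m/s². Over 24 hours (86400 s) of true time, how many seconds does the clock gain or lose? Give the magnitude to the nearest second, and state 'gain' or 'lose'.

gain 44 s

The clock's period scales as T ∝ 1/√g, so T'/T = √(9.815/9.825) = 0.999491.
In 86400 s of true time the clock registers 86400/0.999491 = 86444.0 s, so it gains 44 s.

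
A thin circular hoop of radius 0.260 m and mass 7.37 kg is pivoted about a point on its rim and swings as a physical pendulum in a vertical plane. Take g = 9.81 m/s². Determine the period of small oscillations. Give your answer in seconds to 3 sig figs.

I_cm = mr² = 0.4982 kg·m². The pivot is at distance d = 0.260 m from the centre of mass.
By the parallel-axis theorem, I = I_cm + md² = 0.4982 + 0.4982 = 0.9964 kg·m².
T = 2π√(I/(mgd)) = 2π√(0.9964/(7.37 × 9.81 × 0.260)) = 1.45 s.

1.45 s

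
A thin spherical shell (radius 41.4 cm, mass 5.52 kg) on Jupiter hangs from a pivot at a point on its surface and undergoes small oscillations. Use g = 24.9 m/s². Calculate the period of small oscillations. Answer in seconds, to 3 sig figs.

I_cm = (2/3)mr² = 0.6307 kg·m². The pivot is at distance d = 0.414 m from the centre of mass.
By the parallel-axis theorem, I = I_cm + md² = 0.6307 + 0.9461 = 1.577 kg·m².
T = 2π√(I/(mgd)) = 2π√(1.577/(5.52 × 24.9 × 0.414)) = 1.05 s.

1.05 s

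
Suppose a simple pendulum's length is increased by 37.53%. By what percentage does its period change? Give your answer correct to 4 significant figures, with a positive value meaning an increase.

17.27%

T ∝ √L, so T'/T = √(1.3753) = 1.1727.
Percentage change in T = (1.1727 − 1) × 100% = 17.27%.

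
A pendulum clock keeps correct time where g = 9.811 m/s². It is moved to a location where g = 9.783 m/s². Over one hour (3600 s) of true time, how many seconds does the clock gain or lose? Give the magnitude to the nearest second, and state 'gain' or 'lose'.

lose 5 s

The clock's period scales as T ∝ 1/√g, so T'/T = √(9.811/9.783) = 1.00143.
In 3600 s of true time the clock registers 3600/1.00143 = 3594.9 s, so it loses 5 s.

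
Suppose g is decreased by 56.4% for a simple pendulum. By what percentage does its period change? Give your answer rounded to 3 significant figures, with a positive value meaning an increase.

T ∝ 1/√g, so T'/T = 1/√(0.4360) = 1.514.
Percentage change in T = (1.514 − 1) × 100% = 51.4%.

51.4%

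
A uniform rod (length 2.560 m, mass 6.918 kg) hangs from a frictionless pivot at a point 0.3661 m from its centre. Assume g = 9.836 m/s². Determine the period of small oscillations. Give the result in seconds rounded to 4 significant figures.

2.731 s

For a physical pendulum T = 2π√(I/(mgd)), with d = 0.36610 m from pivot to centre of mass.
I_cm = mL²/12 = 6.918 × 2.560²/12 = 3.7782 kg·m²; I = I_cm + md² = 3.7782 + 6.918 × 0.36610² = 4.7054 kg·m².
T = 2π√(4.7054/(6.918 × 9.836 × 0.36610)) = 2.731 s.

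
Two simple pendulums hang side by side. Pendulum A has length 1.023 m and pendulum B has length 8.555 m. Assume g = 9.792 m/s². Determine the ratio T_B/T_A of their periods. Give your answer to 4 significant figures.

2.892

T ∝ √L, so T_B/T_A = √(L_B/L_A) = √(8.555/1.023) = 2.892.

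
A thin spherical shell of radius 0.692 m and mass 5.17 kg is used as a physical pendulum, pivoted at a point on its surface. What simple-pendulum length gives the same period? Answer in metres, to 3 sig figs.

1.15 m

The equivalent simple-pendulum length is L_eq = I/(md), where I is about the pivot and d = 0.6920 m.
I_cm = (2/3)mR² = 1.650 kg·m², so I = I_cm + md² = 1.650 + 2.476 = 4.126 kg·m².
L_eq = 4.126/(5.17 × 0.6920) = 1.15 m.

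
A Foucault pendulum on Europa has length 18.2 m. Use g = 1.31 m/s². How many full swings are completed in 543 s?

T = 2π√(L/g) = 2π√(18.2/1.31) = 23.42 s.
Number of complete oscillations = ⌊543/23.42⌋ = ⌊23.19⌋ = 23.

23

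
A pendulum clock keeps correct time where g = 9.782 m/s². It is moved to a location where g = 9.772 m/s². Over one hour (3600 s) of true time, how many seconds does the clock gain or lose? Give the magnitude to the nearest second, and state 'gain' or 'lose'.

The clock's period scales as T ∝ 1/√g, so T'/T = √(9.782/9.772) = 1.00051.
In 3600 s of true time the clock registers 3600/1.00051 = 3598.2 s, so it loses 2 s.

lose 2 s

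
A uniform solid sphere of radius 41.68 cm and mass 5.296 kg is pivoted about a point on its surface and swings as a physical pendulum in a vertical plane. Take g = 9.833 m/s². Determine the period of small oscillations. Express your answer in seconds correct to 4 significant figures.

I_cm = (2/5)mr² = 0.36801 kg·m². The pivot is at distance d = 0.4168 m from the centre of mass.
By the parallel-axis theorem, I = I_cm + md² = 0.36801 + 0.92003 = 1.2880 kg·m².
T = 2π√(I/(mgd)) = 2π√(1.2880/(5.296 × 9.833 × 0.4168)) = 1.531 s.

1.531 s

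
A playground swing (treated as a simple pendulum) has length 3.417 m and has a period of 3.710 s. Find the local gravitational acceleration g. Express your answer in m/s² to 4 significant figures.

9.801 m/s²

From T = 2π√(L/g), g = 4π²L/T² = 4π² × 3.417/3.7100² = 9.801 m/s².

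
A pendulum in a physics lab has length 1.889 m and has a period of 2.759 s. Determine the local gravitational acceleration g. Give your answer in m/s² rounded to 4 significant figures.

From T = 2π√(L/g), g = 4π²L/T² = 4π² × 1.889/2.7590² = 9.797 m/s².

9.797 m/s²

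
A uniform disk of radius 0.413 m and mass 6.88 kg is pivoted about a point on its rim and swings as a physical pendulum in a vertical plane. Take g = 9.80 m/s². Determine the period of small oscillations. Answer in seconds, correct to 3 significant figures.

I_cm = ½mr² = 0.5868 kg·m². The pivot is at distance d = 0.413 m from the centre of mass.
By the parallel-axis theorem, I = I_cm + md² = 0.5868 + 1.174 = 1.760 kg·m².
T = 2π√(I/(mgd)) = 2π√(1.760/(6.88 × 9.80 × 0.413)) = 1.58 s.

1.58 s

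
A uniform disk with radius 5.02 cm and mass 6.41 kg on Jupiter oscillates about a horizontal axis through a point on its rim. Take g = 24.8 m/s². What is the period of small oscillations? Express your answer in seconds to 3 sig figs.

0.346 s

I_cm = ½mr² = 0.008077 kg·m². The pivot is at distance d = 0.0502 m from the centre of mass.
By the parallel-axis theorem, I = I_cm + md² = 0.008077 + 0.01615 = 0.02423 kg·m².
T = 2π√(I/(mgd)) = 2π√(0.02423/(6.41 × 24.8 × 0.0502)) = 0.346 s.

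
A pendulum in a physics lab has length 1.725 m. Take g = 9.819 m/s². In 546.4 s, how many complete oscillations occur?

207

T = 2π√(L/g) = 2π√(1.725/9.819) = 2.6335 s.
Number of complete oscillations = ⌊546.4/2.6335⌋ = ⌊207.48⌋ = 207.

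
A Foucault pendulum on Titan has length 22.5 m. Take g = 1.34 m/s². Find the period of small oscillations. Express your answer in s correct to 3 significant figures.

25.7 s

T = 2π√(L/g) = 2π√(22.5/1.34) = 2π × 4.098 = 25.7 s.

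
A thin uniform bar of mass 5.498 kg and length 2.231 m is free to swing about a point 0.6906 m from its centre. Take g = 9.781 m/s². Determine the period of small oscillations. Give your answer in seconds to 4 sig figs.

For a physical pendulum T = 2π√(I/(mgd)), with d = 0.69060 m from pivot to centre of mass.
I_cm = mL²/12 = 5.498 × 2.231²/12 = 2.2805 kg·m²; I = I_cm + md² = 2.2805 + 5.498 × 0.69060² = 4.9026 kg·m².
T = 2π√(4.9026/(5.498 × 9.781 × 0.69060)) = 2.283 s.

2.283 s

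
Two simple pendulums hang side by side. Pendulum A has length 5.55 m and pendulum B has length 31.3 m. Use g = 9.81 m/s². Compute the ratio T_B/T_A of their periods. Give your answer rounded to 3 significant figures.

T ∝ √L, so T_B/T_A = √(L_B/L_A) = √(31.3/5.55) = 2.37.

2.37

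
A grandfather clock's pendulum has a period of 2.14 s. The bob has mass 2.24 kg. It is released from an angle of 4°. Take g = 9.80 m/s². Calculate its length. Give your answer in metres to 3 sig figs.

1.14 m

From T = 2π√(L/g), L = gT²/(4π²) = 9.80 × 2.140²/(4π²) = 1.14 m.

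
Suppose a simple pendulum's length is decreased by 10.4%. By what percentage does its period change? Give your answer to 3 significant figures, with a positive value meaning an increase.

-5.34%

T ∝ √L, so T'/T = √(0.8960) = 0.9466.
Percentage change in T = (0.9466 − 1) × 100% = -5.34%.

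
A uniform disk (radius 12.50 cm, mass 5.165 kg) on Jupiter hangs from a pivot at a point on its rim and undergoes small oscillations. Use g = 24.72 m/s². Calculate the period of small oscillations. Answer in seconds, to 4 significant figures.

0.5472 s

I_cm = ½mr² = 0.040352 kg·m². The pivot is at distance d = 0.1250 m from the centre of mass.
By the parallel-axis theorem, I = I_cm + md² = 0.040352 + 0.080703 = 0.12105 kg·m².
T = 2π√(I/(mgd)) = 2π√(0.12105/(5.165 × 24.72 × 0.1250)) = 0.5472 s.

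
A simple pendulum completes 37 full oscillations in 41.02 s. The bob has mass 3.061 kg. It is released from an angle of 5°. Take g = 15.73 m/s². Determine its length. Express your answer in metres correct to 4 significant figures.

0.4897 m

T = 41.02/37 = 1.1086 s.
From T = 2π√(L/g), L = gT²/(4π²) = 15.73 × 1.1086²/(4π²) = 0.4897 m.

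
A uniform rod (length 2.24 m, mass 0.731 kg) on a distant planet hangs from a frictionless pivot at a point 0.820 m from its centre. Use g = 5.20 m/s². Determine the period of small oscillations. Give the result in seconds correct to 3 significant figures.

3.18 s

For a physical pendulum T = 2π√(I/(mgd)), with d = 0.8200 m from pivot to centre of mass.
I_cm = mL²/12 = 0.731 × 2.24²/12 = 0.3057 kg·m²; I = I_cm + md² = 0.3057 + 0.731 × 0.8200² = 0.7972 kg·m².
T = 2π√(0.7972/(0.731 × 5.20 × 0.8200)) = 3.18 s.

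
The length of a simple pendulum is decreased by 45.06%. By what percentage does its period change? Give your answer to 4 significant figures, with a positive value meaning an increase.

T ∝ √L, so T'/T = √(0.54940) = 0.74122.
Percentage change in T = (0.74122 − 1) × 100% = -25.88%.

-25.88%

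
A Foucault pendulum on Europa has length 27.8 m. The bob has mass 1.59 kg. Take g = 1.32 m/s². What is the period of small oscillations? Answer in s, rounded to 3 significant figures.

T = 2π√(L/g) = 2π√(27.8/1.32) = 2π × 4.589 = 28.8 s.

28.8 s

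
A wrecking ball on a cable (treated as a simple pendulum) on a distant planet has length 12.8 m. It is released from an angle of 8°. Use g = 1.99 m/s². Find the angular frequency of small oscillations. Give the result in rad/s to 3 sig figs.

ω = √(g/L) = √(1.99/12.8) = 0.394 rad/s.

0.394 rad/s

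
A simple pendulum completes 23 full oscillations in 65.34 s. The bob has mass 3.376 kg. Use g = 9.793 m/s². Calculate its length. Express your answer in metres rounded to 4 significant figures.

2.002 m

T = 65.34/23 = 2.8409 s.
From T = 2π√(L/g), L = gT²/(4π²) = 9.793 × 2.8409²/(4π²) = 2.002 m.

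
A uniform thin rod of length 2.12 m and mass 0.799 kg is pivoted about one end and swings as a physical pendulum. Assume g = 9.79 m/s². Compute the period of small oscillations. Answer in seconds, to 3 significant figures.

2.39 s

For a physical pendulum T = 2π√(I/(mgd)), with d = 1.060 m from pivot to centre of mass.
I_cm = mL²/12 = 0.799 × 2.12²/12 = 0.2993 kg·m²; I = I_cm + md² = 0.2993 + 0.799 × 1.060² = 1.197 kg·m².
T = 2π√(1.197/(0.799 × 9.79 × 1.060)) = 2.39 s.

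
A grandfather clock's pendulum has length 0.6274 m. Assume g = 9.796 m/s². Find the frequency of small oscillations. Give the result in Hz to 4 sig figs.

0.6289 Hz

T = 2π√(L/g) = 2π√(0.6274/9.796) = 1.5901 s, so f = 1/T = 0.6289 Hz.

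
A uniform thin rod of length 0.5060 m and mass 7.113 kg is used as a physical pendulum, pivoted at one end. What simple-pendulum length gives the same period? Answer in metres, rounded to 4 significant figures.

The equivalent simple-pendulum length is L_eq = I/(md), where I is about the pivot and d = 0.25300 m.
I_cm = (1/12)mL² = 0.15177 kg·m², so I = I_cm + md² = 0.15177 + 0.45530 = 0.60706 kg·m².
L_eq = 0.60706/(7.113 × 0.25300) = 0.3373 m.

0.3373 m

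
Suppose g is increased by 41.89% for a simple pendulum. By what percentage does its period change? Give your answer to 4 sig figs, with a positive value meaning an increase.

-16.05%

T ∝ 1/√g, so T'/T = 1/√(1.4189) = 0.83951.
Percentage change in T = (0.83951 − 1) × 100% = -16.05%.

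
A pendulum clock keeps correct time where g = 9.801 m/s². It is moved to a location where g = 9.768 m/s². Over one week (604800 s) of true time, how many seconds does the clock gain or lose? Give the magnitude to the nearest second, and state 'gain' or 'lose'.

lose 1019 s

The clock's period scales as T ∝ 1/√g, so T'/T = √(9.801/9.768) = 1.00169.
In 604800 s of true time the clock registers 604800/1.00169 = 603781.0 s, so it loses 1019 s.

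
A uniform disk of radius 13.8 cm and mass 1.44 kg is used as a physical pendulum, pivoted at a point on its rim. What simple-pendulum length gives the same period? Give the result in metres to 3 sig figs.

The equivalent simple-pendulum length is L_eq = I/(md), where I is about the pivot and d = 0.1380 m.
I_cm = ½mR² = 0.01371 kg·m², so I = I_cm + md² = 0.01371 + 0.02742 = 0.04114 kg·m².
L_eq = 0.04114/(1.44 × 0.1380) = 0.207 m.

0.207 m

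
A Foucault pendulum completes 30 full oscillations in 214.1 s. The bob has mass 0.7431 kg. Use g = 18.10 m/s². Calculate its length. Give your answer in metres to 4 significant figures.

T = 214.1/30 = 7.1367 s.
From T = 2π√(L/g), L = gT²/(4π²) = 18.10 × 7.1367²/(4π²) = 23.35 m.

23.35 m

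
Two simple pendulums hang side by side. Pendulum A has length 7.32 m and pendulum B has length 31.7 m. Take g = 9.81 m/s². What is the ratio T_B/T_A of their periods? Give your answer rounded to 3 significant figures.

2.08

T ∝ √L, so T_B/T_A = √(L_B/L_A) = √(31.7/7.32) = 2.08.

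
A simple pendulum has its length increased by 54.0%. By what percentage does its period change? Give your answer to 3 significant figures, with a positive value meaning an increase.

T ∝ √L, so T'/T = √(1.540) = 1.241.
Percentage change in T = (1.241 − 1) × 100% = 24.1%.

24.1%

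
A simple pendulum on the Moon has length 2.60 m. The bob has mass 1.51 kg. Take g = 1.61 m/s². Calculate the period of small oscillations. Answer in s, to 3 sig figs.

T = 2π√(L/g) = 2π√(2.60/1.61) = 2π × 1.271 = 7.98 s.

7.98 s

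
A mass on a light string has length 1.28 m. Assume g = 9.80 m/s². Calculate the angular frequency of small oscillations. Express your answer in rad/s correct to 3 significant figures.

ω = √(g/L) = √(9.80/1.28) = 2.77 rad/s.

2.77 rad/s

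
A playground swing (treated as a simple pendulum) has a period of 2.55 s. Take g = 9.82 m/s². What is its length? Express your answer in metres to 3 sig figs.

1.62 m

From T = 2π√(L/g), L = gT²/(4π²) = 9.82 × 2.550²/(4π²) = 1.62 m.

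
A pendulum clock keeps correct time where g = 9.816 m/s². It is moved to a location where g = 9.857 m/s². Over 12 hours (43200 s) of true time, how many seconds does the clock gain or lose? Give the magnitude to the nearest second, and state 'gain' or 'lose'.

gain 90 s

The clock's period scales as T ∝ 1/√g, so T'/T = √(9.816/9.857) = 0.997918.
In 43200 s of true time the clock registers 43200/0.997918 = 43290.1 s, so it gains 90 s.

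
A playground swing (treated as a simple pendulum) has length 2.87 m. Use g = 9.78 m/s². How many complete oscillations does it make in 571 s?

T = 2π√(L/g) = 2π√(2.87/9.78) = 3.404 s.
Number of complete oscillations = ⌊571/3.404⌋ = ⌊167.8⌋ = 167.

167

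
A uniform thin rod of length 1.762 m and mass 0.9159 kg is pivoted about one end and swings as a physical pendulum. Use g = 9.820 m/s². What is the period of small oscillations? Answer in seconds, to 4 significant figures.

2.173 s

For a physical pendulum T = 2π√(I/(mgd)), with d = 0.88100 m from pivot to centre of mass.
I_cm = mL²/12 = 0.9159 × 1.762²/12 = 0.23696 kg·m²; I = I_cm + md² = 0.23696 + 0.9159 × 0.88100² = 0.94785 kg·m².
T = 2π√(0.94785/(0.9159 × 9.820 × 0.88100)) = 2.173 s.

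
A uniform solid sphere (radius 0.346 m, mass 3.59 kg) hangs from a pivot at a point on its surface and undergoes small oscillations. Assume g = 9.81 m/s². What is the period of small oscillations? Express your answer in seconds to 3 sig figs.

1.40 s

I_cm = (2/5)mr² = 0.1719 kg·m². The pivot is at distance d = 0.346 m from the centre of mass.
By the parallel-axis theorem, I = I_cm + md² = 0.1719 + 0.4298 = 0.6017 kg·m².
T = 2π√(I/(mgd)) = 2π√(0.6017/(3.59 × 9.81 × 0.346)) = 1.40 s.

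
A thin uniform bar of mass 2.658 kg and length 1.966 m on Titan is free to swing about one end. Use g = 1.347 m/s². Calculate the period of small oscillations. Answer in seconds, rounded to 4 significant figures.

For a physical pendulum T = 2π√(I/(mgd)), with d = 0.98300 m from pivot to centre of mass.
I_cm = mL²/12 = 2.658 × 1.966²/12 = 0.85613 kg·m²; I = I_cm + md² = 0.85613 + 2.658 × 0.98300² = 3.4245 kg·m².
T = 2π√(3.4245/(2.658 × 1.347 × 0.98300)) = 6.198 s.

6.198 s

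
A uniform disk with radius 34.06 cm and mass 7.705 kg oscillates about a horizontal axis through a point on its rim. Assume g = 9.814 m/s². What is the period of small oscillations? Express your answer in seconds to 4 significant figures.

I_cm = ½mr² = 0.44692 kg·m². The pivot is at distance d = 0.3406 m from the centre of mass.
By the parallel-axis theorem, I = I_cm + md² = 0.44692 + 0.89384 = 1.3408 kg·m².
T = 2π√(I/(mgd)) = 2π√(1.3408/(7.705 × 9.814 × 0.3406)) = 1.434 s.

1.434 s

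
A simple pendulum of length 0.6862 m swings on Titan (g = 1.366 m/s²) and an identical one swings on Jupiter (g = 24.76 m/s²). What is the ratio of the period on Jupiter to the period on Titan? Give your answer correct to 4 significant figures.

T ∝ 1/√g, so T₂/T₁ = √(g₁/g₂) = √(1.366/24.76) = 0.2349.

0.2349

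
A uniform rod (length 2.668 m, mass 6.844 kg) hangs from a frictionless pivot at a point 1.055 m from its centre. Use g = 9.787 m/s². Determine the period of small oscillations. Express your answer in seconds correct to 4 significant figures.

For a physical pendulum T = 2π√(I/(mgd)), with d = 1.0550 m from pivot to centre of mass.
I_cm = mL²/12 = 6.844 × 2.668²/12 = 4.0598 kg·m²; I = I_cm + md² = 4.0598 + 6.844 × 1.0550² = 11.677 kg·m².
T = 2π√(11.677/(6.844 × 9.787 × 1.0550)) = 2.554 s.

2.554 s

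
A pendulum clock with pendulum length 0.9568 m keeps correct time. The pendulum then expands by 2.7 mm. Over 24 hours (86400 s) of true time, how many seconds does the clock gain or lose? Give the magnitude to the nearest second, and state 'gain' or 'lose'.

T ∝ √L, so T'/T = √(0.95950/0.9568) = 1.00141.
In 86400 s of true time the clock registers 86400/1.00141 = 86278.4 s, so it loses 122 s.

lose 122 s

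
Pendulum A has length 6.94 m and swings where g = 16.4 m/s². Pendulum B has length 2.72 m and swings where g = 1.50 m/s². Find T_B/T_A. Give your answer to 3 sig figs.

T = 2π√(L/g), so T_B/T_A = √((L_B/g_B)/(L_A/g_A)) = √((2.72/1.50)/(6.94/16.4)) = 2.07.

2.07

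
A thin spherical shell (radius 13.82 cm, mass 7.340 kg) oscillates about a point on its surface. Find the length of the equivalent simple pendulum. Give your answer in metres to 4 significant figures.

The equivalent simple-pendulum length is L_eq = I/(md), where I is about the pivot and d = 0.13820 m.
I_cm = (2/3)mR² = 0.093459 kg·m², so I = I_cm + md² = 0.093459 + 0.14019 = 0.23365 kg·m².
L_eq = 0.23365/(7.340 × 0.13820) = 0.2303 m.

0.2303 m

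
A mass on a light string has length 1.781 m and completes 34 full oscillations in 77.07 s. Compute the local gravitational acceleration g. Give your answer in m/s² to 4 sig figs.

T = 77.07/34 = 2.2668 s.
From T = 2π√(L/g), g = 4π²L/T² = 4π² × 1.781/2.2668² = 13.68 m/s².

13.68 m/s²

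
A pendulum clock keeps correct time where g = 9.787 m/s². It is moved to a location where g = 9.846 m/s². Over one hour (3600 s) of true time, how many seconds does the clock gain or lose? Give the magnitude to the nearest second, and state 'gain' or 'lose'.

gain 11 s

The clock's period scales as T ∝ 1/√g, so T'/T = √(9.787/9.846) = 0.996999.
In 3600 s of true time the clock registers 3600/0.996999 = 3610.8 s, so it gains 11 s.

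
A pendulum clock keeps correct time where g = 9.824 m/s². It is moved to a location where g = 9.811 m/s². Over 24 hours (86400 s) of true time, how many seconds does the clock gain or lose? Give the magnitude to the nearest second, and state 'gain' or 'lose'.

The clock's period scales as T ∝ 1/√g, so T'/T = √(9.824/9.811) = 1.00066.
In 86400 s of true time the clock registers 86400/1.00066 = 86342.8 s, so it loses 57 s.

lose 57 s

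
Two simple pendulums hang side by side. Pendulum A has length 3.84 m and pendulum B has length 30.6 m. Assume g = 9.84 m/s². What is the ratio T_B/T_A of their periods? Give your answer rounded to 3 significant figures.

2.82

T ∝ √L, so T_B/T_A = √(L_B/L_A) = √(30.6/3.84) = 2.82.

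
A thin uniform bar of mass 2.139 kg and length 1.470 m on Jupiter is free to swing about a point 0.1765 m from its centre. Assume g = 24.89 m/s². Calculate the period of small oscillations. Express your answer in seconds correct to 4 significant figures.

For a physical pendulum T = 2π√(I/(mgd)), with d = 0.17650 m from pivot to centre of mass.
I_cm = mL²/12 = 2.139 × 1.470²/12 = 0.38518 kg·m²; I = I_cm + md² = 0.38518 + 2.139 × 0.17650² = 0.45182 kg·m².
T = 2π√(0.45182/(2.139 × 24.89 × 0.17650)) = 1.378 s.

1.378 s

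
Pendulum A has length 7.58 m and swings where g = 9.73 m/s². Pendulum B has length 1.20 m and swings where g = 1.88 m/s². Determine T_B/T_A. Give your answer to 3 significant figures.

0.905

T = 2π√(L/g), so T_B/T_A = √((L_B/g_B)/(L_A/g_A)) = √((1.20/1.88)/(7.58/9.73)) = 0.905.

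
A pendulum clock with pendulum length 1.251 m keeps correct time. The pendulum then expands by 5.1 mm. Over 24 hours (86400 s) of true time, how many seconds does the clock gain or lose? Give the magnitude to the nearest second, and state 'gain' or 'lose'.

lose 176 s

T ∝ √L, so T'/T = √(1.25610/1.251) = 1.00204.
In 86400 s of true time the clock registers 86400/1.00204 = 86224.4 s, so it loses 176 s.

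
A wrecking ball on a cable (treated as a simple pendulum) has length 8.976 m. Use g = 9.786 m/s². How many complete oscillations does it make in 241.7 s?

T = 2π√(L/g) = 2π√(8.976/9.786) = 6.0175 s.
Number of complete oscillations = ⌊241.7/6.0175⌋ = ⌊40.166⌋ = 40.

40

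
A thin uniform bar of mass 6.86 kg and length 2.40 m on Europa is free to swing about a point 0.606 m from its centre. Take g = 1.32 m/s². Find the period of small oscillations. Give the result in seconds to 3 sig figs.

For a physical pendulum T = 2π√(I/(mgd)), with d = 0.6060 m from pivot to centre of mass.
I_cm = mL²/12 = 6.86 × 2.40²/12 = 3.293 kg·m²; I = I_cm + md² = 3.293 + 6.86 × 0.6060² = 5.812 kg·m².
T = 2π√(5.812/(6.86 × 1.32 × 0.6060)) = 6.47 s.

6.47 s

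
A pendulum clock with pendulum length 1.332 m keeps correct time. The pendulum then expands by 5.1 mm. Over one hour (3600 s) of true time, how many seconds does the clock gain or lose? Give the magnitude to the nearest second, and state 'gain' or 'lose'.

T ∝ √L, so T'/T = √(1.33710/1.332) = 1.00191.
In 3600 s of true time the clock registers 3600/1.00191 = 3593.1 s, so it loses 7 s.

lose 7 s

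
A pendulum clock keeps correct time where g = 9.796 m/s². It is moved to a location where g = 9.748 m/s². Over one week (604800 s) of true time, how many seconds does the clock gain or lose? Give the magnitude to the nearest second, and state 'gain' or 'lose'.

lose 1484 s

The clock's period scales as T ∝ 1/√g, so T'/T = √(9.796/9.748) = 1.00246.
In 604800 s of true time the clock registers 604800/1.00246 = 603316.4 s, so it loses 1484 s.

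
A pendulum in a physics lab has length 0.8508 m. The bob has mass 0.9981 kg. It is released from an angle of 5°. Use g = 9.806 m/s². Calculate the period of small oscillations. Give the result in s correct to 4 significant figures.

1.851 s

T = 2π√(L/g) = 2π√(0.8508/9.806) = 2π × 0.29456 = 1.851 s.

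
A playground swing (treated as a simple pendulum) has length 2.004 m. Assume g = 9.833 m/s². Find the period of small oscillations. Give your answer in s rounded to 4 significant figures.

2.837 s

T = 2π√(L/g) = 2π√(2.004/9.833) = 2π × 0.45145 = 2.837 s.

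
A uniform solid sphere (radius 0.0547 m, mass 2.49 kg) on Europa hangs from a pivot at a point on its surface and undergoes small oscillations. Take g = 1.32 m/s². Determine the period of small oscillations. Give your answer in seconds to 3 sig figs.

1.51 s

I_cm = (2/5)mr² = 0.002980 kg·m². The pivot is at distance d = 0.0547 m from the centre of mass.
By the parallel-axis theorem, I = I_cm + md² = 0.002980 + 0.007450 = 0.01043 kg·m².
T = 2π√(I/(mgd)) = 2π√(0.01043/(2.49 × 1.32 × 0.0547)) = 1.51 s.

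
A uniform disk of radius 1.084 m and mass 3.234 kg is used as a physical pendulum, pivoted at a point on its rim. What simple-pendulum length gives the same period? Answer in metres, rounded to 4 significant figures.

1.626 m

The equivalent simple-pendulum length is L_eq = I/(md), where I is about the pivot and d = 1.0840 m.
I_cm = ½mR² = 1.9001 kg·m², so I = I_cm + md² = 1.9001 + 3.8001 = 5.7002 kg·m².
L_eq = 5.7002/(3.234 × 1.0840) = 1.626 m.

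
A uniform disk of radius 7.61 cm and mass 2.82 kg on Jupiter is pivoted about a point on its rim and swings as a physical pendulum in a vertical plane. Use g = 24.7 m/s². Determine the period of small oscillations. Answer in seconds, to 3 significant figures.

0.427 s

I_cm = ½mr² = 0.008166 kg·m². The pivot is at distance d = 0.0761 m from the centre of mass.
By the parallel-axis theorem, I = I_cm + md² = 0.008166 + 0.01633 = 0.02450 kg·m².
T = 2π√(I/(mgd)) = 2π√(0.02450/(2.82 × 24.7 × 0.0761)) = 0.427 s.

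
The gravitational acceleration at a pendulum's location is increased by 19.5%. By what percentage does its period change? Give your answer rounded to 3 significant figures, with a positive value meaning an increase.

T ∝ 1/√g, so T'/T = 1/√(1.195) = 0.9148.
Percentage change in T = (0.9148 − 1) × 100% = -8.52%.

-8.52%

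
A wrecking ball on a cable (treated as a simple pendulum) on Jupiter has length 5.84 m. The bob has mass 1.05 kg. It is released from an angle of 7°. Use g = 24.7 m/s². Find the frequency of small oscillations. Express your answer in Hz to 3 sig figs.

0.327 Hz

T = 2π√(L/g) = 2π√(5.84/24.7) = 3.055 s, so f = 1/T = 0.327 Hz.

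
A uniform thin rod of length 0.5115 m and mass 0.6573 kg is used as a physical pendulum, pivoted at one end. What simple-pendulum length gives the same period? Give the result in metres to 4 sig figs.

The equivalent simple-pendulum length is L_eq = I/(md), where I is about the pivot and d = 0.25575 m.
I_cm = (1/12)mL² = 0.014331 kg·m², so I = I_cm + md² = 0.014331 + 0.042993 = 0.057324 kg·m².
L_eq = 0.057324/(0.6573 × 0.25575) = 0.3410 m.

0.3410 m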